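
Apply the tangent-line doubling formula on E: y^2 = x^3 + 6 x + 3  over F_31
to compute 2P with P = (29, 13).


Doubling: s = (3 x1^2 + a) / (2 y1)
s = (3*29^2 + 6) / (2*13) mod 31 = 15
x3 = s^2 - 2 x1 mod 31 = 15^2 - 2*29 = 12
y3 = s (x1 - x3) - y1 mod 31 = 15 * (29 - 12) - 13 = 25

2P = (12, 25)


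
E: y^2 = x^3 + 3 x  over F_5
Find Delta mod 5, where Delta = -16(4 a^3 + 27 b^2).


4 a^3 + 27 b^2 = 4*3^3 + 27*0^2 = 108 + 0 = 108
Delta = -16 * (108) = -1728
Delta mod 5 = 2

Delta = 2 (mod 5)


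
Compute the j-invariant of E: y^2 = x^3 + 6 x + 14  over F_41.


Delta = -16(4 a^3 + 27 b^2) mod 41 = 27
-1728 * (4 a)^3 = -1728 * (4*6)^3 mod 41 = 40
j = 40 * 27^(-1) mod 41 = 3

j = 3 (mod 41)


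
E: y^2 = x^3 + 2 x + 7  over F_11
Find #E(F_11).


For each x in F_11, count y with y^2 = x^3 + 2 x + 7 mod 11:
  x = 6: RHS = 4, y in [2, 9]  -> 2 point(s)
  x = 7: RHS = 1, y in [1, 10]  -> 2 point(s)
  x = 10: RHS = 4, y in [2, 9]  -> 2 point(s)
Affine points: 6. Add the point at infinity: total = 7.

#E(F_11) = 7


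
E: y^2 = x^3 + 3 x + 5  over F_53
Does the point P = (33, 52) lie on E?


Check whether y^2 = x^3 + 3 x + 5 (mod 53) for (x, y) = (33, 52).
LHS: y^2 = 52^2 mod 53 = 1
RHS: x^3 + 3 x + 5 = 33^3 + 3*33 + 5 mod 53 = 1
LHS = RHS

Yes, on the curve


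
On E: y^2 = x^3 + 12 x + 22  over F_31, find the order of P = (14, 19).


Compute successive multiples of P until we hit O:
  1P = (14, 19)
  2P = (8, 17)
  3P = (16, 1)
  4P = (20, 4)
  5P = (11, 20)
  6P = (13, 22)
  7P = (13, 9)
  8P = (11, 11)
  ... (continuing to 13P)
  13P = O

ord(P) = 13


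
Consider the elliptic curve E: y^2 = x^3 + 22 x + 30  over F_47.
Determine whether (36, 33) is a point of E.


Check whether y^2 = x^3 + 22 x + 30 (mod 47) for (x, y) = (36, 33).
LHS: y^2 = 33^2 mod 47 = 8
RHS: x^3 + 22 x + 30 = 36^3 + 22*36 + 30 mod 47 = 8
LHS = RHS

Yes, on the curve


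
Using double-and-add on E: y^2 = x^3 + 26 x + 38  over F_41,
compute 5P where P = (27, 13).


k = 5 = 101_2 (binary, LSB first: 101)
Double-and-add from P = (27, 13):
  bit 0 = 1: acc = O + (27, 13) = (27, 13)
  bit 1 = 0: acc unchanged = (27, 13)
  bit 2 = 1: acc = (27, 13) + (31, 7) = (16, 32)

5P = (16, 32)


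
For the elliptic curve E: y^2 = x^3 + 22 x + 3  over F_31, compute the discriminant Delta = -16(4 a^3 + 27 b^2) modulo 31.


4 a^3 + 27 b^2 = 4*22^3 + 27*3^2 = 42592 + 243 = 42835
Delta = -16 * (42835) = -685360
Delta mod 31 = 19

Delta = 19 (mod 31)


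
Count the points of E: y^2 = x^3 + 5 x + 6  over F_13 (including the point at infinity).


For each x in F_13, count y with y^2 = x^3 + 5 x + 6 mod 13:
  x = 1: RHS = 12, y in [5, 8]  -> 2 point(s)
  x = 3: RHS = 9, y in [3, 10]  -> 2 point(s)
  x = 4: RHS = 12, y in [5, 8]  -> 2 point(s)
  x = 5: RHS = 0, y in [0]  -> 1 point(s)
  x = 8: RHS = 12, y in [5, 8]  -> 2 point(s)
  x = 9: RHS = 0, y in [0]  -> 1 point(s)
  x = 10: RHS = 3, y in [4, 9]  -> 2 point(s)
  x = 11: RHS = 1, y in [1, 12]  -> 2 point(s)
  x = 12: RHS = 0, y in [0]  -> 1 point(s)
Affine points: 15. Add the point at infinity: total = 16.

#E(F_13) = 16


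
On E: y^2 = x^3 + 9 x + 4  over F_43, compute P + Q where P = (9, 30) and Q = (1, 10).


P != Q, so use the chord formula.
s = (y2 - y1) / (x2 - x1) = (23) / (35) mod 43 = 24
x3 = s^2 - x1 - x2 mod 43 = 24^2 - 9 - 1 = 7
y3 = s (x1 - x3) - y1 mod 43 = 24 * (9 - 7) - 30 = 18

P + Q = (7, 18)


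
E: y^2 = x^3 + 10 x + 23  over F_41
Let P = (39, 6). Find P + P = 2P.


Doubling: s = (3 x1^2 + a) / (2 y1)
s = (3*39^2 + 10) / (2*6) mod 41 = 36
x3 = s^2 - 2 x1 mod 41 = 36^2 - 2*39 = 29
y3 = s (x1 - x3) - y1 mod 41 = 36 * (39 - 29) - 6 = 26

2P = (29, 26)


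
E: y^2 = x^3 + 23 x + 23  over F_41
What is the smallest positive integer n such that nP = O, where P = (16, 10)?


Compute successive multiples of P until we hit O:
  1P = (16, 10)
  2P = (11, 34)
  3P = (19, 29)
  4P = (37, 21)
  5P = (21, 3)
  6P = (24, 34)
  7P = (10, 8)
  8P = (6, 7)
  ... (continuing to 47P)
  47P = O

ord(P) = 47


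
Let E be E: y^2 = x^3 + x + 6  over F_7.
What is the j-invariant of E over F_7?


Delta = -16(4 a^3 + 27 b^2) mod 7 = 1
-1728 * (4 a)^3 = -1728 * (4*1)^3 mod 7 = 1
j = 1 * 1^(-1) mod 7 = 1

j = 1 (mod 7)


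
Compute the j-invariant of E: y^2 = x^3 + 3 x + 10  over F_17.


Delta = -16(4 a^3 + 27 b^2) mod 17 = 3
-1728 * (4 a)^3 = -1728 * (4*3)^3 mod 17 = 15
j = 15 * 3^(-1) mod 17 = 5

j = 5 (mod 17)


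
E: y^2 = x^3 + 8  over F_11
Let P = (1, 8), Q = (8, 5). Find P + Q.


P != Q, so use the chord formula.
s = (y2 - y1) / (x2 - x1) = (8) / (7) mod 11 = 9
x3 = s^2 - x1 - x2 mod 11 = 9^2 - 1 - 8 = 6
y3 = s (x1 - x3) - y1 mod 11 = 9 * (1 - 6) - 8 = 2

P + Q = (6, 2)


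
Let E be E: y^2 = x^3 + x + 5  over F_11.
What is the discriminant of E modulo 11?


4 a^3 + 27 b^2 = 4*1^3 + 27*5^2 = 4 + 675 = 679
Delta = -16 * (679) = -10864
Delta mod 11 = 4

Delta = 4 (mod 11)


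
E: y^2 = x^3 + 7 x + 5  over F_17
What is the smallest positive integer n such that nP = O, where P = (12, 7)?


Compute successive multiples of P until we hit O:
  1P = (12, 7)
  2P = (11, 11)
  3P = (10, 2)
  4P = (14, 5)
  5P = (9, 7)
  6P = (13, 10)
  7P = (1, 9)
  8P = (6, 12)
  ... (continuing to 20P)
  20P = O

ord(P) = 20


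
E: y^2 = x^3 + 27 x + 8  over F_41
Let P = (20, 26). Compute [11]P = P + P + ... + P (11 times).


k = 11 = 1011_2 (binary, LSB first: 1101)
Double-and-add from P = (20, 26):
  bit 0 = 1: acc = O + (20, 26) = (20, 26)
  bit 1 = 1: acc = (20, 26) + (17, 3) = (40, 12)
  bit 2 = 0: acc unchanged = (40, 12)
  bit 3 = 1: acc = (40, 12) + (28, 17) = (23, 39)

11P = (23, 39)


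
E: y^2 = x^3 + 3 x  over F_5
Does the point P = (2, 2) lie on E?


Check whether y^2 = x^3 + 3 x + 0 (mod 5) for (x, y) = (2, 2).
LHS: y^2 = 2^2 mod 5 = 4
RHS: x^3 + 3 x + 0 = 2^3 + 3*2 + 0 mod 5 = 4
LHS = RHS

Yes, on the curve


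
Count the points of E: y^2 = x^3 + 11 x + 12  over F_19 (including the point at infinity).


For each x in F_19, count y with y^2 = x^3 + 11 x + 12 mod 19:
  x = 1: RHS = 5, y in [9, 10]  -> 2 point(s)
  x = 2: RHS = 4, y in [2, 17]  -> 2 point(s)
  x = 4: RHS = 6, y in [5, 14]  -> 2 point(s)
  x = 6: RHS = 9, y in [3, 16]  -> 2 point(s)
  x = 8: RHS = 4, y in [2, 17]  -> 2 point(s)
  x = 9: RHS = 4, y in [2, 17]  -> 2 point(s)
  x = 10: RHS = 1, y in [1, 18]  -> 2 point(s)
  x = 11: RHS = 1, y in [1, 18]  -> 2 point(s)
  x = 16: RHS = 9, y in [3, 16]  -> 2 point(s)
  x = 17: RHS = 1, y in [1, 18]  -> 2 point(s)
  x = 18: RHS = 0, y in [0]  -> 1 point(s)
Affine points: 21. Add the point at infinity: total = 22.

#E(F_19) = 22


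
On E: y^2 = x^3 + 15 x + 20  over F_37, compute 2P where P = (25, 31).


Doubling: s = (3 x1^2 + a) / (2 y1)
s = (3*25^2 + 15) / (2*31) mod 37 = 9
x3 = s^2 - 2 x1 mod 37 = 9^2 - 2*25 = 31
y3 = s (x1 - x3) - y1 mod 37 = 9 * (25 - 31) - 31 = 26

2P = (31, 26)


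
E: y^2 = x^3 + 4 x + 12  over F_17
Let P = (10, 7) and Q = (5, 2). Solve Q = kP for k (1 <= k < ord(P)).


Enumerate multiples of P until we hit Q = (5, 2):
  1P = (10, 7)
  2P = (5, 2)
Match found at i = 2.

k = 2


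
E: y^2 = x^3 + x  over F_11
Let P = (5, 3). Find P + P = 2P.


Doubling: s = (3 x1^2 + a) / (2 y1)
s = (3*5^2 + 1) / (2*3) mod 11 = 9
x3 = s^2 - 2 x1 mod 11 = 9^2 - 2*5 = 5
y3 = s (x1 - x3) - y1 mod 11 = 9 * (5 - 5) - 3 = 8

2P = (5, 8)


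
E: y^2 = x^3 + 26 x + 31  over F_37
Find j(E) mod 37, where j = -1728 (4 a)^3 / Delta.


Delta = -16(4 a^3 + 27 b^2) mod 37 = 35
-1728 * (4 a)^3 = -1728 * (4*26)^3 mod 37 = 1
j = 1 * 35^(-1) mod 37 = 18

j = 18 (mod 37)


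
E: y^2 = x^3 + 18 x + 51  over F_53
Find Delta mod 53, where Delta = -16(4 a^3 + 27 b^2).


4 a^3 + 27 b^2 = 4*18^3 + 27*51^2 = 23328 + 70227 = 93555
Delta = -16 * (93555) = -1496880
Delta mod 53 = 52

Delta = 52 (mod 53)


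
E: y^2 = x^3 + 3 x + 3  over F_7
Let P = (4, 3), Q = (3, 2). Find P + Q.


P != Q, so use the chord formula.
s = (y2 - y1) / (x2 - x1) = (6) / (6) mod 7 = 1
x3 = s^2 - x1 - x2 mod 7 = 1^2 - 4 - 3 = 1
y3 = s (x1 - x3) - y1 mod 7 = 1 * (4 - 1) - 3 = 0

P + Q = (1, 0)


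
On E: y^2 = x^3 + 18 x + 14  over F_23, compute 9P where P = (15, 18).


k = 9 = 1001_2 (binary, LSB first: 1001)
Double-and-add from P = (15, 18):
  bit 0 = 1: acc = O + (15, 18) = (15, 18)
  bit 1 = 0: acc unchanged = (15, 18)
  bit 2 = 0: acc unchanged = (15, 18)
  bit 3 = 1: acc = (15, 18) + (7, 0) = (19, 19)

9P = (19, 19)


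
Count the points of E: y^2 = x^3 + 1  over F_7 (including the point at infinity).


For each x in F_7, count y with y^2 = x^3 + 0 x + 1 mod 7:
  x = 0: RHS = 1, y in [1, 6]  -> 2 point(s)
  x = 1: RHS = 2, y in [3, 4]  -> 2 point(s)
  x = 2: RHS = 2, y in [3, 4]  -> 2 point(s)
  x = 3: RHS = 0, y in [0]  -> 1 point(s)
  x = 4: RHS = 2, y in [3, 4]  -> 2 point(s)
  x = 5: RHS = 0, y in [0]  -> 1 point(s)
  x = 6: RHS = 0, y in [0]  -> 1 point(s)
Affine points: 11. Add the point at infinity: total = 12.

#E(F_7) = 12


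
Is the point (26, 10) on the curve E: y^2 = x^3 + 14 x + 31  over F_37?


Check whether y^2 = x^3 + 14 x + 31 (mod 37) for (x, y) = (26, 10).
LHS: y^2 = 10^2 mod 37 = 26
RHS: x^3 + 14 x + 31 = 26^3 + 14*26 + 31 mod 37 = 26
LHS = RHS

Yes, on the curve


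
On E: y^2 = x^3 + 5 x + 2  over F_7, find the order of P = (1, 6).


Compute successive multiples of P until we hit O:
  1P = (1, 6)
  2P = (0, 4)
  3P = (3, 4)
  4P = (4, 4)
  5P = (4, 3)
  6P = (3, 3)
  7P = (0, 3)
  8P = (1, 1)
  ... (continuing to 9P)
  9P = O

ord(P) = 9


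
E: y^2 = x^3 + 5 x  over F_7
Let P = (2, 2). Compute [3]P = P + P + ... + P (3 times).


k = 3 = 11_2 (binary, LSB first: 11)
Double-and-add from P = (2, 2):
  bit 0 = 1: acc = O + (2, 2) = (2, 2)
  bit 1 = 1: acc = (2, 2) + (4, 0) = (2, 5)

3P = (2, 5)


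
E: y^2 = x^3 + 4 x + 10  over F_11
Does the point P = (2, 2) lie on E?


Check whether y^2 = x^3 + 4 x + 10 (mod 11) for (x, y) = (2, 2).
LHS: y^2 = 2^2 mod 11 = 4
RHS: x^3 + 4 x + 10 = 2^3 + 4*2 + 10 mod 11 = 4
LHS = RHS

Yes, on the curve


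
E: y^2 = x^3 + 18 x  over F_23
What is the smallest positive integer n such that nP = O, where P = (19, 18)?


Compute successive multiples of P until we hit O:
  1P = (19, 18)
  2P = (12, 14)
  3P = (5, 13)
  4P = (3, 14)
  5P = (14, 12)
  6P = (8, 9)
  7P = (21, 18)
  8P = (6, 5)
  ... (continuing to 24P)
  24P = O

ord(P) = 24


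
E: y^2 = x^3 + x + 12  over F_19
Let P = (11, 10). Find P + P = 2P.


Doubling: s = (3 x1^2 + a) / (2 y1)
s = (3*11^2 + 1) / (2*10) mod 19 = 3
x3 = s^2 - 2 x1 mod 19 = 3^2 - 2*11 = 6
y3 = s (x1 - x3) - y1 mod 19 = 3 * (11 - 6) - 10 = 5

2P = (6, 5)


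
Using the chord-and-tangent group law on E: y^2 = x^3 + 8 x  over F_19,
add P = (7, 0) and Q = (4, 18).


P != Q, so use the chord formula.
s = (y2 - y1) / (x2 - x1) = (18) / (16) mod 19 = 13
x3 = s^2 - x1 - x2 mod 19 = 13^2 - 7 - 4 = 6
y3 = s (x1 - x3) - y1 mod 19 = 13 * (7 - 6) - 0 = 13

P + Q = (6, 13)


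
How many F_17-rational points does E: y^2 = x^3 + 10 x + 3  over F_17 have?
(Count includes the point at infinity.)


For each x in F_17, count y with y^2 = x^3 + 10 x + 3 mod 17:
  x = 3: RHS = 9, y in [3, 14]  -> 2 point(s)
  x = 5: RHS = 8, y in [5, 12]  -> 2 point(s)
  x = 7: RHS = 8, y in [5, 12]  -> 2 point(s)
  x = 8: RHS = 0, y in [0]  -> 1 point(s)
  x = 10: RHS = 15, y in [7, 10]  -> 2 point(s)
  x = 11: RHS = 16, y in [4, 13]  -> 2 point(s)
  x = 12: RHS = 15, y in [7, 10]  -> 2 point(s)
  x = 13: RHS = 1, y in [1, 16]  -> 2 point(s)
  x = 15: RHS = 9, y in [3, 14]  -> 2 point(s)
  x = 16: RHS = 9, y in [3, 14]  -> 2 point(s)
Affine points: 19. Add the point at infinity: total = 20.

#E(F_17) = 20


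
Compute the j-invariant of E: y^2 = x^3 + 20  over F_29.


Delta = -16(4 a^3 + 27 b^2) mod 29 = 11
-1728 * (4 a)^3 = -1728 * (4*0)^3 mod 29 = 0
j = 0 * 11^(-1) mod 29 = 0

j = 0 (mod 29)


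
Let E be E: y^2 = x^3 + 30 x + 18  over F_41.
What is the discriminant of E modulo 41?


4 a^3 + 27 b^2 = 4*30^3 + 27*18^2 = 108000 + 8748 = 116748
Delta = -16 * (116748) = -1867968
Delta mod 41 = 33

Delta = 33 (mod 41)


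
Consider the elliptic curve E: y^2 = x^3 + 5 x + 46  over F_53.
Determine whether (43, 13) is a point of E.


Check whether y^2 = x^3 + 5 x + 46 (mod 53) for (x, y) = (43, 13).
LHS: y^2 = 13^2 mod 53 = 10
RHS: x^3 + 5 x + 46 = 43^3 + 5*43 + 46 mod 53 = 3
LHS != RHS

No, not on the curve


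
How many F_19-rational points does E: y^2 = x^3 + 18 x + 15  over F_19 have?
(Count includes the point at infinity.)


For each x in F_19, count y with y^2 = x^3 + 18 x + 15 mod 19:
  x = 3: RHS = 1, y in [1, 18]  -> 2 point(s)
  x = 6: RHS = 16, y in [4, 15]  -> 2 point(s)
  x = 7: RHS = 9, y in [3, 16]  -> 2 point(s)
  x = 8: RHS = 6, y in [5, 14]  -> 2 point(s)
  x = 10: RHS = 17, y in [6, 13]  -> 2 point(s)
  x = 11: RHS = 5, y in [9, 10]  -> 2 point(s)
  x = 14: RHS = 9, y in [3, 16]  -> 2 point(s)
  x = 17: RHS = 9, y in [3, 16]  -> 2 point(s)
Affine points: 16. Add the point at infinity: total = 17.

#E(F_19) = 17


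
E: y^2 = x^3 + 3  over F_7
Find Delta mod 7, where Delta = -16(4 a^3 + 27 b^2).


4 a^3 + 27 b^2 = 4*0^3 + 27*3^2 = 0 + 243 = 243
Delta = -16 * (243) = -3888
Delta mod 7 = 4

Delta = 4 (mod 7)


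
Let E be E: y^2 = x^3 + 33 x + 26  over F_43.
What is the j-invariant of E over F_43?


Delta = -16(4 a^3 + 27 b^2) mod 43 = 40
-1728 * (4 a)^3 = -1728 * (4*33)^3 mod 43 = 42
j = 42 * 40^(-1) mod 43 = 29

j = 29 (mod 43)


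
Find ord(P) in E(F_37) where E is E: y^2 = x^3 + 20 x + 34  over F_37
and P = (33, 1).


Compute successive multiples of P until we hit O:
  1P = (33, 1)
  2P = (17, 25)
  3P = (17, 12)
  4P = (33, 36)
  5P = O

ord(P) = 5


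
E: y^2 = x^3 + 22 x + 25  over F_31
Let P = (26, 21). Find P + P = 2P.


Doubling: s = (3 x1^2 + a) / (2 y1)
s = (3*26^2 + 22) / (2*21) mod 31 = 6
x3 = s^2 - 2 x1 mod 31 = 6^2 - 2*26 = 15
y3 = s (x1 - x3) - y1 mod 31 = 6 * (26 - 15) - 21 = 14

2P = (15, 14)


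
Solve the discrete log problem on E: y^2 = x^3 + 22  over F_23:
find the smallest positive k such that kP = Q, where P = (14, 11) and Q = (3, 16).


Enumerate multiples of P until we hit Q = (3, 16):
  1P = (14, 11)
  2P = (3, 7)
  3P = (1, 0)
  4P = (3, 16)
Match found at i = 4.

k = 4


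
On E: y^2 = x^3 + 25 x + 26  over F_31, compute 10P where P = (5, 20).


k = 10 = 1010_2 (binary, LSB first: 0101)
Double-and-add from P = (5, 20):
  bit 0 = 0: acc unchanged = O
  bit 1 = 1: acc = O + (4, 29) = (4, 29)
  bit 2 = 0: acc unchanged = (4, 29)
  bit 3 = 1: acc = (4, 29) + (17, 1) = (4, 2)

10P = (4, 2)


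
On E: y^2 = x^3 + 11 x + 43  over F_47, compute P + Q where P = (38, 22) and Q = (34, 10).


P != Q, so use the chord formula.
s = (y2 - y1) / (x2 - x1) = (35) / (43) mod 47 = 3
x3 = s^2 - x1 - x2 mod 47 = 3^2 - 38 - 34 = 31
y3 = s (x1 - x3) - y1 mod 47 = 3 * (38 - 31) - 22 = 46

P + Q = (31, 46)


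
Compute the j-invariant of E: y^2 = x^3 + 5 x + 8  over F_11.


Delta = -16(4 a^3 + 27 b^2) mod 11 = 3
-1728 * (4 a)^3 = -1728 * (4*5)^3 mod 11 = 8
j = 8 * 3^(-1) mod 11 = 10

j = 10 (mod 11)


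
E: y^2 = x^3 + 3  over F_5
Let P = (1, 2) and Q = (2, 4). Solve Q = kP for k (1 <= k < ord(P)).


Enumerate multiples of P until we hit Q = (2, 4):
  1P = (1, 2)
  2P = (2, 1)
  3P = (3, 0)
  4P = (2, 4)
Match found at i = 4.

k = 4


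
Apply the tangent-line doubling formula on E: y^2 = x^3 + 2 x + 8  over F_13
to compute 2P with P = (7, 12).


Doubling: s = (3 x1^2 + a) / (2 y1)
s = (3*7^2 + 2) / (2*12) mod 13 = 10
x3 = s^2 - 2 x1 mod 13 = 10^2 - 2*7 = 8
y3 = s (x1 - x3) - y1 mod 13 = 10 * (7 - 8) - 12 = 4

2P = (8, 4)


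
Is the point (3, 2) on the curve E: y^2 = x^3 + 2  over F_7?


Check whether y^2 = x^3 + 0 x + 2 (mod 7) for (x, y) = (3, 2).
LHS: y^2 = 2^2 mod 7 = 4
RHS: x^3 + 0 x + 2 = 3^3 + 0*3 + 2 mod 7 = 1
LHS != RHS

No, not on the curve


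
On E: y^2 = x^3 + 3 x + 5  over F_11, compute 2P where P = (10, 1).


k = 2 = 10_2 (binary, LSB first: 01)
Double-and-add from P = (10, 1):
  bit 0 = 0: acc unchanged = O
  bit 1 = 1: acc = O + (0, 7) = (0, 7)

2P = (0, 7)


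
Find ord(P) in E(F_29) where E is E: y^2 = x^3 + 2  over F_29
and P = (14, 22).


Compute successive multiples of P until we hit O:
  1P = (14, 22)
  2P = (25, 5)
  3P = (13, 16)
  4P = (9, 8)
  5P = (15, 10)
  6P = (28, 1)
  7P = (11, 17)
  8P = (10, 4)
  ... (continuing to 30P)
  30P = O

ord(P) = 30


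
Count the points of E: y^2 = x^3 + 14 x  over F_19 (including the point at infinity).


For each x in F_19, count y with y^2 = x^3 + 14 x + 0 mod 19:
  x = 0: RHS = 0, y in [0]  -> 1 point(s)
  x = 2: RHS = 17, y in [6, 13]  -> 2 point(s)
  x = 4: RHS = 6, y in [5, 14]  -> 2 point(s)
  x = 5: RHS = 5, y in [9, 10]  -> 2 point(s)
  x = 7: RHS = 4, y in [2, 17]  -> 2 point(s)
  x = 8: RHS = 16, y in [4, 15]  -> 2 point(s)
  x = 9: RHS = 0, y in [0]  -> 1 point(s)
  x = 10: RHS = 0, y in [0]  -> 1 point(s)
  x = 13: RHS = 4, y in [2, 17]  -> 2 point(s)
  x = 16: RHS = 7, y in [8, 11]  -> 2 point(s)
  x = 18: RHS = 4, y in [2, 17]  -> 2 point(s)
Affine points: 19. Add the point at infinity: total = 20.

#E(F_19) = 20


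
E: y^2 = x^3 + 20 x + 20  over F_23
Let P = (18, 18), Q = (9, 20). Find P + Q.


P != Q, so use the chord formula.
s = (y2 - y1) / (x2 - x1) = (2) / (14) mod 23 = 10
x3 = s^2 - x1 - x2 mod 23 = 10^2 - 18 - 9 = 4
y3 = s (x1 - x3) - y1 mod 23 = 10 * (18 - 4) - 18 = 7

P + Q = (4, 7)


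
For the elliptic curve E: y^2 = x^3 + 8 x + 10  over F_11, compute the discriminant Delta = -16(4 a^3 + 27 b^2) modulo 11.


4 a^3 + 27 b^2 = 4*8^3 + 27*10^2 = 2048 + 2700 = 4748
Delta = -16 * (4748) = -75968
Delta mod 11 = 9

Delta = 9 (mod 11)


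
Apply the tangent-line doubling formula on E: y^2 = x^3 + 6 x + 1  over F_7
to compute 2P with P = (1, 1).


Doubling: s = (3 x1^2 + a) / (2 y1)
s = (3*1^2 + 6) / (2*1) mod 7 = 1
x3 = s^2 - 2 x1 mod 7 = 1^2 - 2*1 = 6
y3 = s (x1 - x3) - y1 mod 7 = 1 * (1 - 6) - 1 = 1

2P = (6, 1)


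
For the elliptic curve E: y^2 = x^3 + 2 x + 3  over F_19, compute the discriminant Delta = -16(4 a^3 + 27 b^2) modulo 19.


4 a^3 + 27 b^2 = 4*2^3 + 27*3^2 = 32 + 243 = 275
Delta = -16 * (275) = -4400
Delta mod 19 = 8

Delta = 8 (mod 19)


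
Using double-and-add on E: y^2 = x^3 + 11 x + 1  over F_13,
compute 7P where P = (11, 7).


k = 7 = 111_2 (binary, LSB first: 111)
Double-and-add from P = (11, 7):
  bit 0 = 1: acc = O + (11, 7) = (11, 7)
  bit 1 = 1: acc = (11, 7) + (0, 12) = (5, 8)
  bit 2 = 1: acc = (5, 8) + (1, 0) = (11, 6)

7P = (11, 6)


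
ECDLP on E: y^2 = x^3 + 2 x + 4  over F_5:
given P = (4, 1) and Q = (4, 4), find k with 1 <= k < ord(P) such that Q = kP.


Enumerate multiples of P until we hit Q = (4, 4):
  1P = (4, 1)
  2P = (2, 4)
  3P = (0, 3)
  4P = (0, 2)
  5P = (2, 1)
  6P = (4, 4)
Match found at i = 6.

k = 6


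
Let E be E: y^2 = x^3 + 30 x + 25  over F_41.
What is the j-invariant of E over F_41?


Delta = -16(4 a^3 + 27 b^2) mod 41 = 12
-1728 * (4 a)^3 = -1728 * (4*30)^3 mod 41 = 39
j = 39 * 12^(-1) mod 41 = 34

j = 34 (mod 41)


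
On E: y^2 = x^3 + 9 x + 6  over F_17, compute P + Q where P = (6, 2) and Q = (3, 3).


P != Q, so use the chord formula.
s = (y2 - y1) / (x2 - x1) = (1) / (14) mod 17 = 11
x3 = s^2 - x1 - x2 mod 17 = 11^2 - 6 - 3 = 10
y3 = s (x1 - x3) - y1 mod 17 = 11 * (6 - 10) - 2 = 5

P + Q = (10, 5)


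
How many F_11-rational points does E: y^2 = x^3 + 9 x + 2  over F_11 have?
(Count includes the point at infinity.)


For each x in F_11, count y with y^2 = x^3 + 9 x + 2 mod 11:
  x = 1: RHS = 1, y in [1, 10]  -> 2 point(s)
  x = 3: RHS = 1, y in [1, 10]  -> 2 point(s)
  x = 4: RHS = 3, y in [5, 6]  -> 2 point(s)
  x = 7: RHS = 1, y in [1, 10]  -> 2 point(s)
  x = 8: RHS = 3, y in [5, 6]  -> 2 point(s)
  x = 9: RHS = 9, y in [3, 8]  -> 2 point(s)
  x = 10: RHS = 3, y in [5, 6]  -> 2 point(s)
Affine points: 14. Add the point at infinity: total = 15.

#E(F_11) = 15


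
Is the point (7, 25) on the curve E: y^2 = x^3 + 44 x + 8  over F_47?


Check whether y^2 = x^3 + 44 x + 8 (mod 47) for (x, y) = (7, 25).
LHS: y^2 = 25^2 mod 47 = 14
RHS: x^3 + 44 x + 8 = 7^3 + 44*7 + 8 mod 47 = 1
LHS != RHS

No, not on the curve


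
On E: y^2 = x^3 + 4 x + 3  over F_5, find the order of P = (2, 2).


Compute successive multiples of P until we hit O:
  1P = (2, 2)
  2P = (2, 3)
  3P = O

ord(P) = 3


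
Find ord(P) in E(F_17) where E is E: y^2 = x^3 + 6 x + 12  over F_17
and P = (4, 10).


Compute successive multiples of P until we hit O:
  1P = (4, 10)
  2P = (10, 1)
  3P = (1, 11)
  4P = (14, 16)
  5P = (15, 14)
  6P = (6, 14)
  7P = (11, 10)
  8P = (2, 7)
  ... (continuing to 21P)
  21P = O

ord(P) = 21


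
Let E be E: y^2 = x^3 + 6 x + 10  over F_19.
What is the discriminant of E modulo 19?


4 a^3 + 27 b^2 = 4*6^3 + 27*10^2 = 864 + 2700 = 3564
Delta = -16 * (3564) = -57024
Delta mod 19 = 14

Delta = 14 (mod 19)


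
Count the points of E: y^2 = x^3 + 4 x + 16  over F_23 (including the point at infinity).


For each x in F_23, count y with y^2 = x^3 + 4 x + 16 mod 23:
  x = 0: RHS = 16, y in [4, 19]  -> 2 point(s)
  x = 2: RHS = 9, y in [3, 20]  -> 2 point(s)
  x = 3: RHS = 9, y in [3, 20]  -> 2 point(s)
  x = 4: RHS = 4, y in [2, 21]  -> 2 point(s)
  x = 5: RHS = 0, y in [0]  -> 1 point(s)
  x = 6: RHS = 3, y in [7, 16]  -> 2 point(s)
  x = 8: RHS = 8, y in [10, 13]  -> 2 point(s)
  x = 15: RHS = 1, y in [1, 22]  -> 2 point(s)
  x = 16: RHS = 13, y in [6, 17]  -> 2 point(s)
  x = 17: RHS = 6, y in [11, 12]  -> 2 point(s)
  x = 18: RHS = 9, y in [3, 20]  -> 2 point(s)
  x = 20: RHS = 0, y in [0]  -> 1 point(s)
  x = 21: RHS = 0, y in [0]  -> 1 point(s)
Affine points: 23. Add the point at infinity: total = 24.

#E(F_23) = 24


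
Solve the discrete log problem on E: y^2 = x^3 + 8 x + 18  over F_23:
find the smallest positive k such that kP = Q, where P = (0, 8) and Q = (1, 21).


Enumerate multiples of P until we hit Q = (1, 21):
  1P = (0, 8)
  2P = (6, 12)
  3P = (20, 17)
  4P = (12, 5)
  5P = (1, 21)
Match found at i = 5.

k = 5


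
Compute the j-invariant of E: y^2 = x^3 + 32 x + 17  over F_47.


Delta = -16(4 a^3 + 27 b^2) mod 47 = 19
-1728 * (4 a)^3 = -1728 * (4*32)^3 mod 47 = 38
j = 38 * 19^(-1) mod 47 = 2

j = 2 (mod 47)


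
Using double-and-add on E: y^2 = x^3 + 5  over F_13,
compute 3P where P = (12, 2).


k = 3 = 11_2 (binary, LSB first: 11)
Double-and-add from P = (12, 2):
  bit 0 = 1: acc = O + (12, 2) = (12, 2)
  bit 1 = 1: acc = (12, 2) + (5, 0) = (12, 11)

3P = (12, 11)


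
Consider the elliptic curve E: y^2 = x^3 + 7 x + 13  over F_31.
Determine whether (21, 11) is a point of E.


Check whether y^2 = x^3 + 7 x + 13 (mod 31) for (x, y) = (21, 11).
LHS: y^2 = 11^2 mod 31 = 28
RHS: x^3 + 7 x + 13 = 21^3 + 7*21 + 13 mod 31 = 28
LHS = RHS

Yes, on the curve


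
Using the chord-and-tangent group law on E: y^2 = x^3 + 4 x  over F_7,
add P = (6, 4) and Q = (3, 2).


P != Q, so use the chord formula.
s = (y2 - y1) / (x2 - x1) = (5) / (4) mod 7 = 3
x3 = s^2 - x1 - x2 mod 7 = 3^2 - 6 - 3 = 0
y3 = s (x1 - x3) - y1 mod 7 = 3 * (6 - 0) - 4 = 0

P + Q = (0, 0)


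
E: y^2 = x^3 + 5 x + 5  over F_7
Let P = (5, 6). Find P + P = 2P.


Doubling: s = (3 x1^2 + a) / (2 y1)
s = (3*5^2 + 5) / (2*6) mod 7 = 2
x3 = s^2 - 2 x1 mod 7 = 2^2 - 2*5 = 1
y3 = s (x1 - x3) - y1 mod 7 = 2 * (5 - 1) - 6 = 2

2P = (1, 2)


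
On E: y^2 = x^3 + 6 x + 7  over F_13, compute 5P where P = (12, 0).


k = 5 = 101_2 (binary, LSB first: 101)
Double-and-add from P = (12, 0):
  bit 0 = 1: acc = O + (12, 0) = (12, 0)
  bit 1 = 0: acc unchanged = (12, 0)
  bit 2 = 1: acc = (12, 0) + O = (12, 0)

5P = (12, 0)


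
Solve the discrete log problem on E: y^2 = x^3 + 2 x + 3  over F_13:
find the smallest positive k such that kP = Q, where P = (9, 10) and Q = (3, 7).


Enumerate multiples of P until we hit Q = (3, 7):
  1P = (9, 10)
  2P = (11, 11)
  3P = (3, 6)
  4P = (0, 9)
  5P = (0, 4)
  6P = (3, 7)
Match found at i = 6.

k = 6


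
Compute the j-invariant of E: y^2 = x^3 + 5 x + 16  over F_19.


Delta = -16(4 a^3 + 27 b^2) mod 19 = 6
-1728 * (4 a)^3 = -1728 * (4*5)^3 mod 19 = 1
j = 1 * 6^(-1) mod 19 = 16

j = 16 (mod 19)


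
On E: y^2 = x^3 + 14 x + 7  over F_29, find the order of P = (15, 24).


Compute successive multiples of P until we hit O:
  1P = (15, 24)
  2P = (5, 12)
  3P = (0, 23)
  4P = (18, 28)
  5P = (1, 14)
  6P = (7, 19)
  7P = (16, 8)
  8P = (22, 1)
  ... (continuing to 30P)
  30P = O

ord(P) = 30


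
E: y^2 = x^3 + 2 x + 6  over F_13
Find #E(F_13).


For each x in F_13, count y with y^2 = x^3 + 2 x + 6 mod 13:
  x = 1: RHS = 9, y in [3, 10]  -> 2 point(s)
  x = 3: RHS = 0, y in [0]  -> 1 point(s)
  x = 4: RHS = 0, y in [0]  -> 1 point(s)
  x = 6: RHS = 0, y in [0]  -> 1 point(s)
  x = 7: RHS = 12, y in [5, 8]  -> 2 point(s)
  x = 8: RHS = 1, y in [1, 12]  -> 2 point(s)
  x = 9: RHS = 12, y in [5, 8]  -> 2 point(s)
  x = 10: RHS = 12, y in [5, 8]  -> 2 point(s)
  x = 12: RHS = 3, y in [4, 9]  -> 2 point(s)
Affine points: 15. Add the point at infinity: total = 16.

#E(F_13) = 16


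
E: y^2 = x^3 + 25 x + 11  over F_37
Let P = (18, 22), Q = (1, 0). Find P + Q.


P != Q, so use the chord formula.
s = (y2 - y1) / (x2 - x1) = (15) / (20) mod 37 = 10
x3 = s^2 - x1 - x2 mod 37 = 10^2 - 18 - 1 = 7
y3 = s (x1 - x3) - y1 mod 37 = 10 * (18 - 7) - 22 = 14

P + Q = (7, 14)


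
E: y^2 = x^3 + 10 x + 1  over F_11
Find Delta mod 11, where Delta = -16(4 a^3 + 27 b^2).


4 a^3 + 27 b^2 = 4*10^3 + 27*1^2 = 4000 + 27 = 4027
Delta = -16 * (4027) = -64432
Delta mod 11 = 6

Delta = 6 (mod 11)


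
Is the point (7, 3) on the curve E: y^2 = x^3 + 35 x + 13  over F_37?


Check whether y^2 = x^3 + 35 x + 13 (mod 37) for (x, y) = (7, 3).
LHS: y^2 = 3^2 mod 37 = 9
RHS: x^3 + 35 x + 13 = 7^3 + 35*7 + 13 mod 37 = 9
LHS = RHS

Yes, on the curve


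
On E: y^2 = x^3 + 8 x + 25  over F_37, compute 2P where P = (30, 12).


Doubling: s = (3 x1^2 + a) / (2 y1)
s = (3*30^2 + 8) / (2*12) mod 37 = 8
x3 = s^2 - 2 x1 mod 37 = 8^2 - 2*30 = 4
y3 = s (x1 - x3) - y1 mod 37 = 8 * (30 - 4) - 12 = 11

2P = (4, 11)


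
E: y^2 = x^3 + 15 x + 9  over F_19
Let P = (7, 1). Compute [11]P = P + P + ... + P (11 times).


k = 11 = 1011_2 (binary, LSB first: 1101)
Double-and-add from P = (7, 1):
  bit 0 = 1: acc = O + (7, 1) = (7, 1)
  bit 1 = 1: acc = (7, 1) + (11, 17) = (17, 16)
  bit 2 = 0: acc unchanged = (17, 16)
  bit 3 = 1: acc = (17, 16) + (2, 3) = (7, 18)

11P = (7, 18)


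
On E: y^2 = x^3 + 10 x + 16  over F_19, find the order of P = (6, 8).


Compute successive multiples of P until we hit O:
  1P = (6, 8)
  2P = (13, 14)
  3P = (5, 1)
  4P = (0, 15)
  5P = (17, 8)
  6P = (15, 11)
  7P = (15, 8)
  8P = (17, 11)
  ... (continuing to 13P)
  13P = O

ord(P) = 13


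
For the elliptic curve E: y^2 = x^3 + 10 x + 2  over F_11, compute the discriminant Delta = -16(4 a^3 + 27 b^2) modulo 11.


4 a^3 + 27 b^2 = 4*10^3 + 27*2^2 = 4000 + 108 = 4108
Delta = -16 * (4108) = -65728
Delta mod 11 = 8

Delta = 8 (mod 11)


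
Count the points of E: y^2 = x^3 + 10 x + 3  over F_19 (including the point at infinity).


For each x in F_19, count y with y^2 = x^3 + 10 x + 3 mod 19:
  x = 5: RHS = 7, y in [8, 11]  -> 2 point(s)
  x = 7: RHS = 17, y in [6, 13]  -> 2 point(s)
  x = 8: RHS = 6, y in [5, 14]  -> 2 point(s)
  x = 9: RHS = 5, y in [9, 10]  -> 2 point(s)
  x = 10: RHS = 1, y in [1, 18]  -> 2 point(s)
  x = 11: RHS = 0, y in [0]  -> 1 point(s)
  x = 18: RHS = 11, y in [7, 12]  -> 2 point(s)
Affine points: 13. Add the point at infinity: total = 14.

#E(F_19) = 14


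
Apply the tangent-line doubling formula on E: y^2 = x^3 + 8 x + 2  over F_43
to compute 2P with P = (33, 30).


Doubling: s = (3 x1^2 + a) / (2 y1)
s = (3*33^2 + 8) / (2*30) mod 43 = 8
x3 = s^2 - 2 x1 mod 43 = 8^2 - 2*33 = 41
y3 = s (x1 - x3) - y1 mod 43 = 8 * (33 - 41) - 30 = 35

2P = (41, 35)


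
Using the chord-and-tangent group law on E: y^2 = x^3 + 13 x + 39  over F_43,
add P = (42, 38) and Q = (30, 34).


P != Q, so use the chord formula.
s = (y2 - y1) / (x2 - x1) = (39) / (31) mod 43 = 29
x3 = s^2 - x1 - x2 mod 43 = 29^2 - 42 - 30 = 38
y3 = s (x1 - x3) - y1 mod 43 = 29 * (42 - 38) - 38 = 35

P + Q = (38, 35)


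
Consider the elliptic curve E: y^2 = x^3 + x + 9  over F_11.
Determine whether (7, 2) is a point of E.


Check whether y^2 = x^3 + 1 x + 9 (mod 11) for (x, y) = (7, 2).
LHS: y^2 = 2^2 mod 11 = 4
RHS: x^3 + 1 x + 9 = 7^3 + 1*7 + 9 mod 11 = 7
LHS != RHS

No, not on the curve


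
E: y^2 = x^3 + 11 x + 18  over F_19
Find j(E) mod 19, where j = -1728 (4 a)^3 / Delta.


Delta = -16(4 a^3 + 27 b^2) mod 19 = 17
-1728 * (4 a)^3 = -1728 * (4*11)^3 mod 19 = 7
j = 7 * 17^(-1) mod 19 = 6

j = 6 (mod 19)


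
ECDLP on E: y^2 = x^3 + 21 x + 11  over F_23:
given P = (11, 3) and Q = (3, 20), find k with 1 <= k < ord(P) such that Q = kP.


Enumerate multiples of P until we hit Q = (3, 20):
  1P = (11, 3)
  2P = (3, 3)
  3P = (9, 20)
  4P = (12, 17)
  5P = (12, 6)
  6P = (9, 3)
  7P = (3, 20)
Match found at i = 7.

k = 7


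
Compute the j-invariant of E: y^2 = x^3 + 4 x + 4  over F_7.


Delta = -16(4 a^3 + 27 b^2) mod 7 = 3
-1728 * (4 a)^3 = -1728 * (4*4)^3 mod 7 = 1
j = 1 * 3^(-1) mod 7 = 5

j = 5 (mod 7)


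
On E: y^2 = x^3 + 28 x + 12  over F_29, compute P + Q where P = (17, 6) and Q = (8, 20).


P != Q, so use the chord formula.
s = (y2 - y1) / (x2 - x1) = (14) / (20) mod 29 = 21
x3 = s^2 - x1 - x2 mod 29 = 21^2 - 17 - 8 = 10
y3 = s (x1 - x3) - y1 mod 29 = 21 * (17 - 10) - 6 = 25

P + Q = (10, 25)


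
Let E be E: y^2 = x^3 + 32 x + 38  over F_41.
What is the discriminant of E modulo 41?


4 a^3 + 27 b^2 = 4*32^3 + 27*38^2 = 131072 + 38988 = 170060
Delta = -16 * (170060) = -2720960
Delta mod 41 = 5

Delta = 5 (mod 41)


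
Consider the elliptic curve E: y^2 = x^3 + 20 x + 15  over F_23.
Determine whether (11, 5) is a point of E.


Check whether y^2 = x^3 + 20 x + 15 (mod 23) for (x, y) = (11, 5).
LHS: y^2 = 5^2 mod 23 = 2
RHS: x^3 + 20 x + 15 = 11^3 + 20*11 + 15 mod 23 = 2
LHS = RHS

Yes, on the curve


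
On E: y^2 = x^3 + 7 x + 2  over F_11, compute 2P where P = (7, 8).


Doubling: s = (3 x1^2 + a) / (2 y1)
s = (3*7^2 + 7) / (2*8) mod 11 = 0
x3 = s^2 - 2 x1 mod 11 = 0^2 - 2*7 = 8
y3 = s (x1 - x3) - y1 mod 11 = 0 * (7 - 8) - 8 = 3

2P = (8, 3)


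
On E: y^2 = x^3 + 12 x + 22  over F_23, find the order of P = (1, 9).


Compute successive multiples of P until we hit O:
  1P = (1, 9)
  2P = (7, 9)
  3P = (15, 14)
  4P = (11, 17)
  5P = (19, 18)
  6P = (9, 10)
  7P = (22, 20)
  8P = (13, 11)
  ... (continuing to 32P)
  32P = O

ord(P) = 32


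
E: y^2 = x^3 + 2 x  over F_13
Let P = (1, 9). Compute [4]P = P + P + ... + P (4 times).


k = 4 = 100_2 (binary, LSB first: 001)
Double-and-add from P = (1, 9):
  bit 0 = 0: acc unchanged = O
  bit 1 = 0: acc unchanged = O
  bit 2 = 1: acc = O + (1, 4) = (1, 4)

4P = (1, 4)


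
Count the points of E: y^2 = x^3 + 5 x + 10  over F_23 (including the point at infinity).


For each x in F_23, count y with y^2 = x^3 + 5 x + 10 mod 23:
  x = 1: RHS = 16, y in [4, 19]  -> 2 point(s)
  x = 3: RHS = 6, y in [11, 12]  -> 2 point(s)
  x = 4: RHS = 2, y in [5, 18]  -> 2 point(s)
  x = 6: RHS = 3, y in [7, 16]  -> 2 point(s)
  x = 9: RHS = 2, y in [5, 18]  -> 2 point(s)
  x = 10: RHS = 2, y in [5, 18]  -> 2 point(s)
  x = 11: RHS = 16, y in [4, 19]  -> 2 point(s)
  x = 12: RHS = 4, y in [2, 21]  -> 2 point(s)
  x = 13: RHS = 18, y in [8, 15]  -> 2 point(s)
  x = 14: RHS = 18, y in [8, 15]  -> 2 point(s)
  x = 16: RHS = 0, y in [0]  -> 1 point(s)
  x = 19: RHS = 18, y in [8, 15]  -> 2 point(s)
  x = 22: RHS = 4, y in [2, 21]  -> 2 point(s)
Affine points: 25. Add the point at infinity: total = 26.

#E(F_23) = 26


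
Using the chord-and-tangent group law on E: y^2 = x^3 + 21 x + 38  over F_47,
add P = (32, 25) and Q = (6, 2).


P != Q, so use the chord formula.
s = (y2 - y1) / (x2 - x1) = (24) / (21) mod 47 = 28
x3 = s^2 - x1 - x2 mod 47 = 28^2 - 32 - 6 = 41
y3 = s (x1 - x3) - y1 mod 47 = 28 * (32 - 41) - 25 = 5

P + Q = (41, 5)


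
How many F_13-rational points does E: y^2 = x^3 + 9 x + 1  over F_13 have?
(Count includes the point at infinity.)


For each x in F_13, count y with y^2 = x^3 + 9 x + 1 mod 13:
  x = 0: RHS = 1, y in [1, 12]  -> 2 point(s)
  x = 2: RHS = 1, y in [1, 12]  -> 2 point(s)
  x = 3: RHS = 3, y in [4, 9]  -> 2 point(s)
  x = 4: RHS = 10, y in [6, 7]  -> 2 point(s)
  x = 7: RHS = 4, y in [2, 11]  -> 2 point(s)
  x = 8: RHS = 0, y in [0]  -> 1 point(s)
  x = 10: RHS = 12, y in [5, 8]  -> 2 point(s)
  x = 11: RHS = 1, y in [1, 12]  -> 2 point(s)
  x = 12: RHS = 4, y in [2, 11]  -> 2 point(s)
Affine points: 17. Add the point at infinity: total = 18.

#E(F_13) = 18


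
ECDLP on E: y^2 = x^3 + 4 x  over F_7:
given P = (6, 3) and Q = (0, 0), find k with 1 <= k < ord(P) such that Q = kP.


Enumerate multiples of P until we hit Q = (0, 0):
  1P = (6, 3)
  2P = (2, 4)
  3P = (3, 5)
  4P = (0, 0)
Match found at i = 4.

k = 4


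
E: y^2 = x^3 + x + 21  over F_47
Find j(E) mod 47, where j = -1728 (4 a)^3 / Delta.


Delta = -16(4 a^3 + 27 b^2) mod 47 = 9
-1728 * (4 a)^3 = -1728 * (4*1)^3 mod 47 = 46
j = 46 * 9^(-1) mod 47 = 26

j = 26 (mod 47)


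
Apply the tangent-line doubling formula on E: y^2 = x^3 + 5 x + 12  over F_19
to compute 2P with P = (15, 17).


Doubling: s = (3 x1^2 + a) / (2 y1)
s = (3*15^2 + 5) / (2*17) mod 19 = 1
x3 = s^2 - 2 x1 mod 19 = 1^2 - 2*15 = 9
y3 = s (x1 - x3) - y1 mod 19 = 1 * (15 - 9) - 17 = 8

2P = (9, 8)


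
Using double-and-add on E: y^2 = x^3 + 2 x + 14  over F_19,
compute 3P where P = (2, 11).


k = 3 = 11_2 (binary, LSB first: 11)
Double-and-add from P = (2, 11):
  bit 0 = 1: acc = O + (2, 11) = (2, 11)
  bit 1 = 1: acc = (2, 11) + (3, 16) = (1, 13)

3P = (1, 13)


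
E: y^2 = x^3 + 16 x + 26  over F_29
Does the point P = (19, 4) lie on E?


Check whether y^2 = x^3 + 16 x + 26 (mod 29) for (x, y) = (19, 4).
LHS: y^2 = 4^2 mod 29 = 16
RHS: x^3 + 16 x + 26 = 19^3 + 16*19 + 26 mod 29 = 26
LHS != RHS

No, not on the curve


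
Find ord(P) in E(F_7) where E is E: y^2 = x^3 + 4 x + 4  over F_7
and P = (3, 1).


Compute successive multiples of P until we hit O:
  1P = (3, 1)
  2P = (5, 3)
  3P = (0, 2)
  4P = (1, 3)
  5P = (4, 0)
  6P = (1, 4)
  7P = (0, 5)
  8P = (5, 4)
  ... (continuing to 10P)
  10P = O

ord(P) = 10


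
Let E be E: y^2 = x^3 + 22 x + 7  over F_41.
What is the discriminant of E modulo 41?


4 a^3 + 27 b^2 = 4*22^3 + 27*7^2 = 42592 + 1323 = 43915
Delta = -16 * (43915) = -702640
Delta mod 41 = 18

Delta = 18 (mod 41)


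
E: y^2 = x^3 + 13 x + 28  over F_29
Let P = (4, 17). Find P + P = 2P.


Doubling: s = (3 x1^2 + a) / (2 y1)
s = (3*4^2 + 13) / (2*17) mod 29 = 18
x3 = s^2 - 2 x1 mod 29 = 18^2 - 2*4 = 26
y3 = s (x1 - x3) - y1 mod 29 = 18 * (4 - 26) - 17 = 22

2P = (26, 22)


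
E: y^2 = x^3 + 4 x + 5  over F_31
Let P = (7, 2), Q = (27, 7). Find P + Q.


P != Q, so use the chord formula.
s = (y2 - y1) / (x2 - x1) = (5) / (20) mod 31 = 8
x3 = s^2 - x1 - x2 mod 31 = 8^2 - 7 - 27 = 30
y3 = s (x1 - x3) - y1 mod 31 = 8 * (7 - 30) - 2 = 0

P + Q = (30, 0)


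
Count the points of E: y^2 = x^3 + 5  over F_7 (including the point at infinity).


For each x in F_7, count y with y^2 = x^3 + 0 x + 5 mod 7:
  x = 3: RHS = 4, y in [2, 5]  -> 2 point(s)
  x = 5: RHS = 4, y in [2, 5]  -> 2 point(s)
  x = 6: RHS = 4, y in [2, 5]  -> 2 point(s)
Affine points: 6. Add the point at infinity: total = 7.

#E(F_7) = 7


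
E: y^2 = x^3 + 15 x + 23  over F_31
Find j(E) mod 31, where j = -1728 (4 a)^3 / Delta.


Delta = -16(4 a^3 + 27 b^2) mod 31 = 12
-1728 * (4 a)^3 = -1728 * (4*15)^3 mod 31 = 29
j = 29 * 12^(-1) mod 31 = 5

j = 5 (mod 31)


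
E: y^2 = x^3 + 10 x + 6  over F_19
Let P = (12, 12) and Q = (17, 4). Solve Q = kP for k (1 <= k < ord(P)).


Enumerate multiples of P until we hit Q = (17, 4):
  1P = (12, 12)
  2P = (15, 4)
  3P = (16, 5)
  4P = (0, 5)
  5P = (8, 3)
  6P = (10, 2)
  7P = (3, 14)
  8P = (1, 13)
  9P = (17, 4)
Match found at i = 9.

k = 9


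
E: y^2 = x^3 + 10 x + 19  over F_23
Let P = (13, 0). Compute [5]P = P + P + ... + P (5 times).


k = 5 = 101_2 (binary, LSB first: 101)
Double-and-add from P = (13, 0):
  bit 0 = 1: acc = O + (13, 0) = (13, 0)
  bit 1 = 0: acc unchanged = (13, 0)
  bit 2 = 1: acc = (13, 0) + O = (13, 0)

5P = (13, 0)


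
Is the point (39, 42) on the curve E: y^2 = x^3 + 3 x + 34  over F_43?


Check whether y^2 = x^3 + 3 x + 34 (mod 43) for (x, y) = (39, 42).
LHS: y^2 = 42^2 mod 43 = 1
RHS: x^3 + 3 x + 34 = 39^3 + 3*39 + 34 mod 43 = 1
LHS = RHS

Yes, on the curve


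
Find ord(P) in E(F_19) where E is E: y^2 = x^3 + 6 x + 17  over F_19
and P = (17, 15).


Compute successive multiples of P until we hit O:
  1P = (17, 15)
  2P = (15, 9)
  3P = (15, 10)
  4P = (17, 4)
  5P = O

ord(P) = 5


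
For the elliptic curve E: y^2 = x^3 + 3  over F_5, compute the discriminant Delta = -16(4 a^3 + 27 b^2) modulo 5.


4 a^3 + 27 b^2 = 4*0^3 + 27*3^2 = 0 + 243 = 243
Delta = -16 * (243) = -3888
Delta mod 5 = 2

Delta = 2 (mod 5)


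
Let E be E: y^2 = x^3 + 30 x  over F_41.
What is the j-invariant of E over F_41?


Delta = -16(4 a^3 + 27 b^2) mod 41 = 27
-1728 * (4 a)^3 = -1728 * (4*30)^3 mod 41 = 39
j = 39 * 27^(-1) mod 41 = 6

j = 6 (mod 41)


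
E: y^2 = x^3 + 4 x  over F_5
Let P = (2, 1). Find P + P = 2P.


Doubling: s = (3 x1^2 + a) / (2 y1)
s = (3*2^2 + 4) / (2*1) mod 5 = 3
x3 = s^2 - 2 x1 mod 5 = 3^2 - 2*2 = 0
y3 = s (x1 - x3) - y1 mod 5 = 3 * (2 - 0) - 1 = 0

2P = (0, 0)


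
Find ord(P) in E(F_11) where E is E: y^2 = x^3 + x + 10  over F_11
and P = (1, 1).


Compute successive multiples of P until we hit O:
  1P = (1, 1)
  2P = (2, 8)
  3P = (2, 3)
  4P = (1, 10)
  5P = O

ord(P) = 5


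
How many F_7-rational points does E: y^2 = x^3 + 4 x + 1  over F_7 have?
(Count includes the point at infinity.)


For each x in F_7, count y with y^2 = x^3 + 4 x + 1 mod 7:
  x = 0: RHS = 1, y in [1, 6]  -> 2 point(s)
  x = 4: RHS = 4, y in [2, 5]  -> 2 point(s)
Affine points: 4. Add the point at infinity: total = 5.

#E(F_7) = 5


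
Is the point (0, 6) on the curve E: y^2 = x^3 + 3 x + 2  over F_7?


Check whether y^2 = x^3 + 3 x + 2 (mod 7) for (x, y) = (0, 6).
LHS: y^2 = 6^2 mod 7 = 1
RHS: x^3 + 3 x + 2 = 0^3 + 3*0 + 2 mod 7 = 2
LHS != RHS

No, not on the curve


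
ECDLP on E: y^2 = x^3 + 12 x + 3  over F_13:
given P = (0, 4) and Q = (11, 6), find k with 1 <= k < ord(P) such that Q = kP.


Enumerate multiples of P until we hit Q = (11, 6):
  1P = (0, 4)
  2P = (12, 4)
  3P = (1, 9)
  4P = (11, 6)
Match found at i = 4.

k = 4


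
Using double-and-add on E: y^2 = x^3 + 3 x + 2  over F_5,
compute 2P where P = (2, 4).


k = 2 = 10_2 (binary, LSB first: 01)
Double-and-add from P = (2, 4):
  bit 0 = 0: acc unchanged = O
  bit 1 = 1: acc = O + (1, 1) = (1, 1)

2P = (1, 1)


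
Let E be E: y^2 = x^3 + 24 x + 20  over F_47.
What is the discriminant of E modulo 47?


4 a^3 + 27 b^2 = 4*24^3 + 27*20^2 = 55296 + 10800 = 66096
Delta = -16 * (66096) = -1057536
Delta mod 47 = 11

Delta = 11 (mod 47)


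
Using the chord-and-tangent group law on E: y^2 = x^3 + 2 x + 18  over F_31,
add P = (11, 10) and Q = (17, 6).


P != Q, so use the chord formula.
s = (y2 - y1) / (x2 - x1) = (27) / (6) mod 31 = 20
x3 = s^2 - x1 - x2 mod 31 = 20^2 - 11 - 17 = 0
y3 = s (x1 - x3) - y1 mod 31 = 20 * (11 - 0) - 10 = 24

P + Q = (0, 24)


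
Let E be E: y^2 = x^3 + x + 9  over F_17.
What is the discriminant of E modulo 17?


4 a^3 + 27 b^2 = 4*1^3 + 27*9^2 = 4 + 2187 = 2191
Delta = -16 * (2191) = -35056
Delta mod 17 = 15

Delta = 15 (mod 17)


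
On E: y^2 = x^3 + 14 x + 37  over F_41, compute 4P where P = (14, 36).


k = 4 = 100_2 (binary, LSB first: 001)
Double-and-add from P = (14, 36):
  bit 0 = 0: acc unchanged = O
  bit 1 = 0: acc unchanged = O
  bit 2 = 1: acc = O + (14, 5) = (14, 5)

4P = (14, 5)
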